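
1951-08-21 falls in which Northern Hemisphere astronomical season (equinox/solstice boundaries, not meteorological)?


Date: August 21
Astronomical Summer (approx.; exact equinox/solstice day varies by year): June 21 to September 21
August 21 falls within the Summer window

Summer


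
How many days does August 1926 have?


August 1926

31 days


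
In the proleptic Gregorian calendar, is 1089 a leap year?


Gregorian leap year rule: divisible by 4, but not by 100, unless also by 400.
1089 is not divisible by 4 -> not a leap year

No


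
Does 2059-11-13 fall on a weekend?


Anchor: Jan 1, 2059. With p = 2059 - 1 = 2058: (p + p//4 - p//100 + p//400) mod 7 = (2058 + 514 - 20 + 5) mod 7 = 2557 mod 7 = 2 -> Wednesday (Mon=0 ... Sun=6)
Day of year: 317; offset = 316
Weekday index = (2 + 316) mod 7 = 3 -> Thursday
Weekend days: Saturday, Sunday

No


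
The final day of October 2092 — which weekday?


October 2092 has 31 days
Anchor: Jan 1, 2092. With p = 2092 - 1 = 2091: (p + p//4 - p//100 + p//400) mod 7 = (2091 + 522 - 20 + 5) mod 7 = 2598 mod 7 = 1 -> Tuesday (Mon=0 ... Sun=6)
Days before October (Jan-Sep): 274; October 1 index = (1 + 274) mod 7 = 2 -> Wednesday
Last day offset: 31 - 1 = 30 days
Weekday index = (2 + 30) mod 7 = 4

Friday, October 31


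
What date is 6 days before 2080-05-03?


Start: 2080-05-03, subtract 6 days
Back 3 days from May 3 reaches April 30, 2080 -> 3 left
April 2080: 30 - 3 = 27 -> lands on April 27

Result: 2080-04-27


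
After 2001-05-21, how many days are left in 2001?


Day of year: 141 of 365
Remaining = 365 - 141

224 days


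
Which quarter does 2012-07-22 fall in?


Month: July (month 7)
Q1: Jan-Mar, Q2: Apr-Jun, Q3: Jul-Sep, Q4: Oct-Dec

Q3


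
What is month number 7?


Month 7 of 12

July


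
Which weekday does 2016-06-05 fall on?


Date: June 5, 2016
Anchor: Jan 1, 2016. With p = 2016 - 1 = 2015: (p + p//4 - p//100 + p//400) mod 7 = (2015 + 503 - 20 + 5) mod 7 = 2503 mod 7 = 4 -> Friday (Mon=0 ... Sun=6)
Days before June (Jan-May): 152; offset = 152 + 5 - 1 = 156
Weekday index = (4 + 156) mod 7 = 6

Day of the week: Sunday


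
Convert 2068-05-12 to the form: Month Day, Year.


ISO 2068-05-12 parses as year=2068, month=05, day=12
Month 5 -> May

May 12, 2068


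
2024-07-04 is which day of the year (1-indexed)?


Date: July 4, 2024
Days in months 1 through 6: 182
Plus 4 days in July

Day of year: 186


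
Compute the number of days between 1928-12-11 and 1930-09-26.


From 1928-12-11 to 1930-09-26
1928-12-11: days before December = 31 + 29 + 31 + 30 + 31 + 30 + 31 + 31 + 30 + 31 + 30 = 335 (1928 is a leap year); day of year = 335 + 11 = 346
1930-09-26: days before September = 31 + 28 + 31 + 30 + 31 + 30 + 31 + 31 = 243 (1930 is not a leap year); day of year = 243 + 26 = 269
Rest of 1928: 366 - 346 = 20
Full years 1929 (365): 365
Total = 20 + 365 + 269 = 654

654 days


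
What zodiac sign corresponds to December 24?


Date: December 24
Conventional tropical zodiac dates: Capricorn from December 22 onward; Aquarius starts January 20
December 24 falls within the Capricorn range

Capricorn


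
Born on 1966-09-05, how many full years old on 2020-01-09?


Birth: 1966-09-05
Reference: 2020-01-09
Year difference: 2020 - 1966 = 54
Birthday not yet reached in 2020, subtract 1

53 years old


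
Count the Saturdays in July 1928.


July 1928 has 31 days
Anchor: Jan 1, 1928. With p = 1928 - 1 = 1927: (p + p//4 - p//100 + p//400) mod 7 = (1927 + 481 - 19 + 4) mod 7 = 2393 mod 7 = 6 -> Sunday (Mon=0 ... Sun=6)
Days before July (Jan-Jun): 182; July 1 index = (6 + 182) mod 7 = 6 -> Sunday
First Saturday is July 7
Saturdays: 7, 14, 21, 28

4 Saturdays


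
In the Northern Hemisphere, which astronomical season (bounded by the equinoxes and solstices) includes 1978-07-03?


Date: July 3
Astronomical Summer (approx.; exact equinox/solstice day varies by year): June 21 to September 21
July 3 falls within the Summer window

Summer


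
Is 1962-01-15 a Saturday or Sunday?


Anchor: Jan 1, 1962. With p = 1962 - 1 = 1961: (p + p//4 - p//100 + p//400) mod 7 = (1961 + 490 - 19 + 4) mod 7 = 2436 mod 7 = 0 -> Monday (Mon=0 ... Sun=6)
Day of year: 15; offset = 14
Weekday index = (0 + 14) mod 7 = 0 -> Monday
Weekend days: Saturday, Sunday

No


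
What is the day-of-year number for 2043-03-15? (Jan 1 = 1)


Date: March 15, 2043
Days in months 1 through 2: 59
Plus 15 days in March

Day of year: 74


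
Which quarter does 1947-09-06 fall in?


Month: September (month 9)
Q1: Jan-Mar, Q2: Apr-Jun, Q3: Jul-Sep, Q4: Oct-Dec

Q3


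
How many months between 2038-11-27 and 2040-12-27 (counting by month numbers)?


From November 2038 to December 2040
2 years * 12 = 24 months, plus 1 month = 25

25 months


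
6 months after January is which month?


January is month 1
1 + 6 = 7

July


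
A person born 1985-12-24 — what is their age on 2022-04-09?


Birth: 1985-12-24
Reference: 2022-04-09
Year difference: 2022 - 1985 = 37
Birthday not yet reached in 2022, subtract 1

36 years old


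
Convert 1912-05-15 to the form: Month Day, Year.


ISO 1912-05-15 parses as year=1912, month=05, day=15
Month 5 -> May

May 15, 1912


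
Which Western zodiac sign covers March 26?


Date: March 26
Conventional tropical zodiac dates: Aries from March 21 onward; Taurus starts April 20
March 26 falls within the Aries range

Aries


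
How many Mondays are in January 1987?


January 1987 has 31 days
Anchor: Jan 1, 1987. With p = 1987 - 1 = 1986: (p + p//4 - p//100 + p//400) mod 7 = (1986 + 496 - 19 + 4) mod 7 = 2467 mod 7 = 3 -> Thursday (Mon=0 ... Sun=6)
January 1 is the anchor itself -> Thursday
First Monday is January 5
Mondays: 5, 12, 19, 26

4 Mondays


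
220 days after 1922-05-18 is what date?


Start: 1922-05-18, add 220 days
May 1922 has 31 days: 31 - 18 = 13 days to May 31 -> 207 left
June 1922 has 30 days -> 177 left
July 1922 has 31 days -> 146 left
August 1922 has 31 days -> 115 left
September 1922 has 30 days -> 85 left
October 1922 has 31 days -> 54 left
November 1922 has 30 days -> 24 left
December 1922: 24 <= 31 -> lands on December 24

Result: 1922-12-24


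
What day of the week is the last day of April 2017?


April 2017 has 30 days
Anchor: Jan 1, 2017. With p = 2017 - 1 = 2016: (p + p//4 - p//100 + p//400) mod 7 = (2016 + 504 - 20 + 5) mod 7 = 2505 mod 7 = 6 -> Sunday (Mon=0 ... Sun=6)
Days before April (Jan-Mar): 90; April 1 index = (6 + 90) mod 7 = 5 -> Saturday
Last day offset: 30 - 1 = 29 days
Weekday index = (5 + 29) mod 7 = 6

Sunday, April 30


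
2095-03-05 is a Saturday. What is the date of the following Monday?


Current: Saturday
Target: Monday
Days ahead: 2

Next Monday: 2095-03-07


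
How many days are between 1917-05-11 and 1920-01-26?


From 1917-05-11 to 1920-01-26
1917-05-11: days before May = 31 + 28 + 31 + 30 = 120 (1917 is not a leap year); day of year = 120 + 11 = 131
1920-01-26: day of year = 26
Rest of 1917: 365 - 131 = 234
Full years 1918 (365), 1919 (365): 730
Total = 234 + 730 + 26 = 990

990 days


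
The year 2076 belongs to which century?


Century = (year - 1) // 100 + 1
= (2076 - 1) // 100 + 1
= 2075 // 100 + 1
= 20 + 1

21st century


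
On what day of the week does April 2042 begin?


Target: April 1, 2042
Anchor: Jan 1, 2042. With p = 2042 - 1 = 2041: (p + p//4 - p//100 + p//400) mod 7 = (2041 + 510 - 20 + 5) mod 7 = 2536 mod 7 = 2 -> Wednesday (Mon=0 ... Sun=6)
Days before April (Jan-Mar): 90 days
Weekday index = (2 + 90) mod 7 = 1

Tuesday


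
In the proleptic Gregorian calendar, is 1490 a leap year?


Gregorian leap year rule: divisible by 4, but not by 100, unless also by 400.
1490 is not divisible by 4 -> not a leap year

No


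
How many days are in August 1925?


August 1925

31 days


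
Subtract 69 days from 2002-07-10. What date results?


Start: 2002-07-10, subtract 69 days
Back 10 days from July 10 reaches June 30, 2002 -> 59 left
June 2002 has 30 days -> back to May 31, 2002 -> 29 left
May 2002: 31 - 29 = 2 -> lands on May 2

Result: 2002-05-02


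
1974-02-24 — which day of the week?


Date: February 24, 1974
Anchor: Jan 1, 1974. With p = 1974 - 1 = 1973: (p + p//4 - p//100 + p//400) mod 7 = (1973 + 493 - 19 + 4) mod 7 = 2451 mod 7 = 1 -> Tuesday (Mon=0 ... Sun=6)
Days before February (Jan): 31; offset = 31 + 24 - 1 = 54
Weekday index = (1 + 54) mod 7 = 6

Day of the week: Sunday


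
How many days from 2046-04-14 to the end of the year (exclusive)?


Day of year: 104 of 365
Remaining = 365 - 104

261 days


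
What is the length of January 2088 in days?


January 2088

31 days


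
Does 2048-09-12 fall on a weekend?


Anchor: Jan 1, 2048. With p = 2048 - 1 = 2047: (p + p//4 - p//100 + p//400) mod 7 = (2047 + 511 - 20 + 5) mod 7 = 2543 mod 7 = 2 -> Wednesday (Mon=0 ... Sun=6)
Day of year: 256; offset = 255
Weekday index = (2 + 255) mod 7 = 5 -> Saturday
Weekend days: Saturday, Sunday

Yes


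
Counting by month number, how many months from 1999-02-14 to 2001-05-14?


From February 1999 to May 2001
2 years * 12 = 24 months, plus 3 months = 27

27 months


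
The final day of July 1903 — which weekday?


July 1903 has 31 days
Anchor: Jan 1, 1903. With p = 1903 - 1 = 1902: (p + p//4 - p//100 + p//400) mod 7 = (1902 + 475 - 19 + 4) mod 7 = 2362 mod 7 = 3 -> Thursday (Mon=0 ... Sun=6)
Days before July (Jan-Jun): 181; July 1 index = (3 + 181) mod 7 = 2 -> Wednesday
Last day offset: 31 - 1 = 30 days
Weekday index = (2 + 30) mod 7 = 4

Friday, July 31


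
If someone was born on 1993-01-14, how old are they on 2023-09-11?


Birth: 1993-01-14
Reference: 2023-09-11
Year difference: 2023 - 1993 = 30

30 years old


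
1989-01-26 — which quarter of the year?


Month: January (month 1)
Q1: Jan-Mar, Q2: Apr-Jun, Q3: Jul-Sep, Q4: Oct-Dec

Q1


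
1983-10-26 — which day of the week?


Date: October 26, 1983
Anchor: Jan 1, 1983. With p = 1983 - 1 = 1982: (p + p//4 - p//100 + p//400) mod 7 = (1982 + 495 - 19 + 4) mod 7 = 2462 mod 7 = 5 -> Saturday (Mon=0 ... Sun=6)
Days before October (Jan-Sep): 273; offset = 273 + 26 - 1 = 298
Weekday index = (5 + 298) mod 7 = 2

Day of the week: Wednesday


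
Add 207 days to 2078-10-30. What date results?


Start: 2078-10-30, add 207 days
October 2078 has 31 days: 31 - 30 = 1 day to October 31 -> 206 left
November 2078 has 30 days -> 176 left
December 2078 has 31 days -> 145 left
January 2079 has 31 days -> 114 left
February 2079 has 28 days -> 86 left
March 2079 has 31 days -> 55 left
April 2079 has 30 days -> 25 left
May 2079: 25 <= 31 -> lands on May 25

Result: 2079-05-25


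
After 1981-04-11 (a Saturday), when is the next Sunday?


Current: Saturday
Target: Sunday
Days ahead: 1

Next Sunday: 1981-04-12


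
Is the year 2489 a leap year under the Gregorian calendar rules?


Gregorian leap year rule: divisible by 4, but not by 100, unless also by 400.
2489 is not divisible by 4 -> not a leap year

No


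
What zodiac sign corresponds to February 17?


Date: February 17
Conventional tropical zodiac dates: Aquarius from January 20 onward; Pisces starts February 19
February 17 falls within the Aquarius range

Aquarius


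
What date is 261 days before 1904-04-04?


Start: 1904-04-04, subtract 261 days
Back 4 days from April 4 reaches March 31, 1904 -> 257 left
March 1904 has 31 days -> back to February 29, 1904 -> 226 left
February 1904 has 29 days -> back to January 31, 1904 -> 197 left
January 1904 has 31 days -> back to December 31, 1903 -> 166 left
December 1903 has 31 days -> back to November 30, 1903 -> 135 left
November 1903 has 30 days -> back to October 31, 1903 -> 105 left
October 1903 has 31 days -> back to September 30, 1903 -> 74 left
September 1903 has 30 days -> back to August 31, 1903 -> 44 left
August 1903 has 31 days -> back to July 31, 1903 -> 13 left
July 1903: 31 - 13 = 18 -> lands on July 18

Result: 1903-07-18


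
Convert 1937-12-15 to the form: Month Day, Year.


ISO 1937-12-15 parses as year=1937, month=12, day=15
Month 12 -> December

December 15, 1937


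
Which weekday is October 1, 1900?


Target: October 1, 1900
Anchor: Jan 1, 1900. With p = 1900 - 1 = 1899: (p + p//4 - p//100 + p//400) mod 7 = (1899 + 474 - 18 + 4) mod 7 = 2359 mod 7 = 0 -> Monday (Mon=0 ... Sun=6)
Days before October (Jan-Sep): 273 days
Weekday index = (0 + 273) mod 7 = 0

Monday


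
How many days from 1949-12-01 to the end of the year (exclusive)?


Day of year: 335 of 365
Remaining = 365 - 335

30 days


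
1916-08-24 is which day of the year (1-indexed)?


Date: August 24, 1916
Days in months 1 through 7: 213
Plus 24 days in August

Day of year: 237


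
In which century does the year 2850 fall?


Century = (year - 1) // 100 + 1
= (2850 - 1) // 100 + 1
= 2849 // 100 + 1
= 28 + 1

29th century


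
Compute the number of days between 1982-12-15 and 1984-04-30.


From 1982-12-15 to 1984-04-30
1982-12-15: days before December = 31 + 28 + 31 + 30 + 31 + 30 + 31 + 31 + 30 + 31 + 30 = 334 (1982 is not a leap year); day of year = 334 + 15 = 349
1984-04-30: days before April = 31 + 29 + 31 = 91 (1984 is a leap year); day of year = 91 + 30 = 121
Rest of 1982: 365 - 349 = 16
Full years 1983 (365): 365
Total = 16 + 365 + 121 = 502

502 days


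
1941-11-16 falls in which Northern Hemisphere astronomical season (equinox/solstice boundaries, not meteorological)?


Date: November 16
Astronomical Autumn (approx.; exact equinox/solstice day varies by year): September 22 to December 20
November 16 falls within the Autumn window

Autumn


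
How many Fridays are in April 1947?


April 1947 has 30 days
Anchor: Jan 1, 1947. With p = 1947 - 1 = 1946: (p + p//4 - p//100 + p//400) mod 7 = (1946 + 486 - 19 + 4) mod 7 = 2417 mod 7 = 2 -> Wednesday (Mon=0 ... Sun=6)
Days before April (Jan-Mar): 90; April 1 index = (2 + 90) mod 7 = 1 -> Tuesday
First Friday is April 4
Fridays: 4, 11, 18, 25

4 Fridays


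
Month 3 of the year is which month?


Month 3 of 12

March


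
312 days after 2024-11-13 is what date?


Start: 2024-11-13, add 312 days
November 2024 has 30 days: 30 - 13 = 17 days to November 30 -> 295 left
December 2024 has 31 days -> 264 left
January 2025 has 31 days -> 233 left
February 2025 has 28 days -> 205 left
March 2025 has 31 days -> 174 left
April 2025 has 30 days -> 144 left
May 2025 has 31 days -> 113 left
June 2025 has 30 days -> 83 left
July 2025 has 31 days -> 52 left
August 2025 has 31 days -> 21 left
September 2025: 21 <= 30 -> lands on September 21

Result: 2025-09-21


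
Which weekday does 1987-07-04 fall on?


Date: July 4, 1987
Anchor: Jan 1, 1987. With p = 1987 - 1 = 1986: (p + p//4 - p//100 + p//400) mod 7 = (1986 + 496 - 19 + 4) mod 7 = 2467 mod 7 = 3 -> Thursday (Mon=0 ... Sun=6)
Days before July (Jan-Jun): 181; offset = 181 + 4 - 1 = 184
Weekday index = (3 + 184) mod 7 = 5

Day of the week: Saturday


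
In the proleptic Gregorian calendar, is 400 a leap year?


Gregorian leap year rule: divisible by 4, but not by 100, unless also by 400.
400 is divisible by 400 -> leap year

Yes


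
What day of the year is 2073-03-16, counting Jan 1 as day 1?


Date: March 16, 2073
Days in months 1 through 2: 59
Plus 16 days in March

Day of year: 75


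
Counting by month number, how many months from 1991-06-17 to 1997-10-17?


From June 1991 to October 1997
6 years * 12 = 72 months, plus 4 months = 76

76 months


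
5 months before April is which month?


April is month 4
4 - 5 = -1; wrap: -1 + 12 = 11

November


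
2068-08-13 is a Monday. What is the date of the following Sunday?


Current: Monday
Target: Sunday
Days ahead: 6

Next Sunday: 2068-08-19


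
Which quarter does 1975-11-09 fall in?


Month: November (month 11)
Q1: Jan-Mar, Q2: Apr-Jun, Q3: Jul-Sep, Q4: Oct-Dec

Q4


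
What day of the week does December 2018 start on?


Target: December 1, 2018
Anchor: Jan 1, 2018. With p = 2018 - 1 = 2017: (p + p//4 - p//100 + p//400) mod 7 = (2017 + 504 - 20 + 5) mod 7 = 2506 mod 7 = 0 -> Monday (Mon=0 ... Sun=6)
Days before December (Jan-Nov): 334 days
Weekday index = (0 + 334) mod 7 = 5

Saturday


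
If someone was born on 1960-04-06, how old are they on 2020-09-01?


Birth: 1960-04-06
Reference: 2020-09-01
Year difference: 2020 - 1960 = 60

60 years old


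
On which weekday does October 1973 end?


October 1973 has 31 days
Anchor: Jan 1, 1973. With p = 1973 - 1 = 1972: (p + p//4 - p//100 + p//400) mod 7 = (1972 + 493 - 19 + 4) mod 7 = 2450 mod 7 = 0 -> Monday (Mon=0 ... Sun=6)
Days before October (Jan-Sep): 273; October 1 index = (0 + 273) mod 7 = 0 -> Monday
Last day offset: 31 - 1 = 30 days
Weekday index = (0 + 30) mod 7 = 2

Wednesday, October 31


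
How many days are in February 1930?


February 1930 (leap year: no)

28 days


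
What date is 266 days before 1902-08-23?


Start: 1902-08-23, subtract 266 days
Back 23 days from August 23 reaches July 31, 1902 -> 243 left
July 1902 has 31 days -> back to June 30, 1902 -> 212 left
June 1902 has 30 days -> back to May 31, 1902 -> 182 left
May 1902 has 31 days -> back to April 30, 1902 -> 151 left
April 1902 has 30 days -> back to March 31, 1902 -> 121 left
March 1902 has 31 days -> back to February 28, 1902 -> 90 left
February 1902 has 28 days -> back to January 31, 1902 -> 62 left
January 1902 has 31 days -> back to December 31, 1901 -> 31 left
December 1901 has 31 days -> back to November 30, 1901 -> 0 left
November 1901: 30 - 0 = 30 -> lands on November 30

Result: 1901-11-30


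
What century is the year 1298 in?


Century = (year - 1) // 100 + 1
= (1298 - 1) // 100 + 1
= 1297 // 100 + 1
= 12 + 1

13th century


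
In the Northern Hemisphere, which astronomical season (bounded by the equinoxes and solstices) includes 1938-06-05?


Date: June 5
Astronomical Spring (approx.; exact equinox/solstice day varies by year): March 20 to June 20
June 5 falls within the Spring window

Spring


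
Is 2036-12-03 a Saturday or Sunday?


Anchor: Jan 1, 2036. With p = 2036 - 1 = 2035: (p + p//4 - p//100 + p//400) mod 7 = (2035 + 508 - 20 + 5) mod 7 = 2528 mod 7 = 1 -> Tuesday (Mon=0 ... Sun=6)
Day of year: 338; offset = 337
Weekday index = (1 + 337) mod 7 = 2 -> Wednesday
Weekend days: Saturday, Sunday

No


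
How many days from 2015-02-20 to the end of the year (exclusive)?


Day of year: 51 of 365
Remaining = 365 - 51

314 days


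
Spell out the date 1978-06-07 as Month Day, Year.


ISO 1978-06-07 parses as year=1978, month=06, day=07
Month 6 -> June

June 7, 1978


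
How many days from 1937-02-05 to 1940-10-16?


From 1937-02-05 to 1940-10-16
1937-02-05: days before February = 31; day of year = 31 + 5 = 36
1940-10-16: days before October = 31 + 29 + 31 + 30 + 31 + 30 + 31 + 31 + 30 = 274 (1940 is a leap year); day of year = 274 + 16 = 290
Rest of 1937: 365 - 36 = 329
Full years 1938 (365), 1939 (365): 730
Total = 329 + 730 + 290 = 1349

1349 days


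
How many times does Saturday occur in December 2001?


December 2001 has 31 days
Anchor: Jan 1, 2001. With p = 2001 - 1 = 2000: (p + p//4 - p//100 + p//400) mod 7 = (2000 + 500 - 20 + 5) mod 7 = 2485 mod 7 = 0 -> Monday (Mon=0 ... Sun=6)
Days before December (Jan-Nov): 334; December 1 index = (0 + 334) mod 7 = 5 -> Saturday
First Saturday is December 1
Saturdays: 1, 8, 15, 22, 29

5 Saturdays


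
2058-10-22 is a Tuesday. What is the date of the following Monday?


Current: Tuesday
Target: Monday
Days ahead: 6

Next Monday: 2058-10-28


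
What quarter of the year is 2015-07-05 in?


Month: July (month 7)
Q1: Jan-Mar, Q2: Apr-Jun, Q3: Jul-Sep, Q4: Oct-Dec

Q3


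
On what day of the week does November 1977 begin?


Target: November 1, 1977
Anchor: Jan 1, 1977. With p = 1977 - 1 = 1976: (p + p//4 - p//100 + p//400) mod 7 = (1976 + 494 - 19 + 4) mod 7 = 2455 mod 7 = 5 -> Saturday (Mon=0 ... Sun=6)
Days before November (Jan-Oct): 304 days
Weekday index = (5 + 304) mod 7 = 1

Tuesday


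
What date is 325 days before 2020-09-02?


Start: 2020-09-02, subtract 325 days
Back 2 days from September 2 reaches August 31, 2020 -> 323 left
August 2020 has 31 days -> back to July 31, 2020 -> 292 left
July 2020 has 31 days -> back to June 30, 2020 -> 261 left
June 2020 has 30 days -> back to May 31, 2020 -> 231 left
May 2020 has 31 days -> back to April 30, 2020 -> 200 left
April 2020 has 30 days -> back to March 31, 2020 -> 170 left
March 2020 has 31 days -> back to February 29, 2020 -> 139 left
February 2020 has 29 days -> back to January 31, 2020 -> 110 left
January 2020 has 31 days -> back to December 31, 2019 -> 79 left
December 2019 has 31 days -> back to November 30, 2019 -> 48 left
November 2019 has 30 days -> back to October 31, 2019 -> 18 left
October 2019: 31 - 18 = 13 -> lands on October 13

Result: 2019-10-13


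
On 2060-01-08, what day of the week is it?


Date: January 8, 2060
Anchor: Jan 1, 2060. With p = 2060 - 1 = 2059: (p + p//4 - p//100 + p//400) mod 7 = (2059 + 514 - 20 + 5) mod 7 = 2558 mod 7 = 3 -> Thursday (Mon=0 ... Sun=6)
Days into year = 8 - 1 = 7
Weekday index = (3 + 7) mod 7 = 3

Day of the week: Thursday


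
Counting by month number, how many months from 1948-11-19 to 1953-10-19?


From November 1948 to October 1953
5 years * 12 = 60 months, minus 1 month = 59

59 months


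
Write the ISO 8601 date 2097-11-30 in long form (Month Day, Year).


ISO 2097-11-30 parses as year=2097, month=11, day=30
Month 11 -> November

November 30, 2097


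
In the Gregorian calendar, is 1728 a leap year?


Gregorian leap year rule: divisible by 4, but not by 100, unless also by 400.
1728 is divisible by 4 but not 100 -> leap year

Yes


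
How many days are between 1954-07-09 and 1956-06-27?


From 1954-07-09 to 1956-06-27
1954-07-09: days before July = 31 + 28 + 31 + 30 + 31 + 30 = 181 (1954 is not a leap year); day of year = 181 + 9 = 190
1956-06-27: days before June = 31 + 29 + 31 + 30 + 31 = 152 (1956 is a leap year); day of year = 152 + 27 = 179
Rest of 1954: 365 - 190 = 175
Full years 1955 (365): 365
Total = 175 + 365 + 179 = 719

719 days


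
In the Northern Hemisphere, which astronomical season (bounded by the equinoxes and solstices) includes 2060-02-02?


Date: February 2
Astronomical Winter (approx.; exact equinox/solstice day varies by year): December 21 to March 19
February 2 falls within the Winter window

Winter


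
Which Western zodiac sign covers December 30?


Date: December 30
Conventional tropical zodiac dates: Capricorn from December 22 onward; Aquarius starts January 20
December 30 falls within the Capricorn range

Capricorn


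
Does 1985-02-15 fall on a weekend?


Anchor: Jan 1, 1985. With p = 1985 - 1 = 1984: (p + p//4 - p//100 + p//400) mod 7 = (1984 + 496 - 19 + 4) mod 7 = 2465 mod 7 = 1 -> Tuesday (Mon=0 ... Sun=6)
Day of year: 46; offset = 45
Weekday index = (1 + 45) mod 7 = 4 -> Friday
Weekend days: Saturday, Sunday

No


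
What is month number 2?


Month 2 of 12

February


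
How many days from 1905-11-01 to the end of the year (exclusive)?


Day of year: 305 of 365
Remaining = 365 - 305

60 days


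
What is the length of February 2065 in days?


February 2065 (leap year: no)

28 days


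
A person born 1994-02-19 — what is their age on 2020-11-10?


Birth: 1994-02-19
Reference: 2020-11-10
Year difference: 2020 - 1994 = 26

26 years old


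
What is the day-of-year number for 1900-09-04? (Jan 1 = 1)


Date: September 4, 1900
Days in months 1 through 8: 243
Plus 4 days in September

Day of year: 247


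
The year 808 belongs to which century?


Century = (year - 1) // 100 + 1
= (808 - 1) // 100 + 1
= 807 // 100 + 1
= 8 + 1

9th century


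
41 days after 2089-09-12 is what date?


Start: 2089-09-12, add 41 days
September 2089 has 30 days: 30 - 12 = 18 days to September 30 -> 23 left
October 2089: 23 <= 31 -> lands on October 23

Result: 2089-10-23


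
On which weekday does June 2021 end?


June 2021 has 30 days
Anchor: Jan 1, 2021. With p = 2021 - 1 = 2020: (p + p//4 - p//100 + p//400) mod 7 = (2020 + 505 - 20 + 5) mod 7 = 2510 mod 7 = 4 -> Friday (Mon=0 ... Sun=6)
Days before June (Jan-May): 151; June 1 index = (4 + 151) mod 7 = 1 -> Tuesday
Last day offset: 30 - 1 = 29 days
Weekday index = (1 + 29) mod 7 = 2

Wednesday, June 30


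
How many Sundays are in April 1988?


April 1988 has 30 days
Anchor: Jan 1, 1988. With p = 1988 - 1 = 1987: (p + p//4 - p//100 + p//400) mod 7 = (1987 + 496 - 19 + 4) mod 7 = 2468 mod 7 = 4 -> Friday (Mon=0 ... Sun=6)
Days before April (Jan-Mar): 91; April 1 index = (4 + 91) mod 7 = 4 -> Friday
First Sunday is April 3
Sundays: 3, 10, 17, 24

4 Sundays


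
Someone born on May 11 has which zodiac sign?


Date: May 11
Conventional tropical zodiac dates: Taurus from April 20 onward; Gemini starts May 21
May 11 falls within the Taurus range

Taurus


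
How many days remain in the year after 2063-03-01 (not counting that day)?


Day of year: 60 of 365
Remaining = 365 - 60

305 days


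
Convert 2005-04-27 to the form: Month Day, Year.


ISO 2005-04-27 parses as year=2005, month=04, day=27
Month 4 -> April

April 27, 2005


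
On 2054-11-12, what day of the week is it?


Date: November 12, 2054
Anchor: Jan 1, 2054. With p = 2054 - 1 = 2053: (p + p//4 - p//100 + p//400) mod 7 = (2053 + 513 - 20 + 5) mod 7 = 2551 mod 7 = 3 -> Thursday (Mon=0 ... Sun=6)
Days before November (Jan-Oct): 304; offset = 304 + 12 - 1 = 315
Weekday index = (3 + 315) mod 7 = 3

Day of the week: Thursday


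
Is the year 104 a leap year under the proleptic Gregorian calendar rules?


Gregorian leap year rule: divisible by 4, but not by 100, unless also by 400.
104 is divisible by 4 but not 100 -> leap year

Yes


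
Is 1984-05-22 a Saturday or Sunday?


Anchor: Jan 1, 1984. With p = 1984 - 1 = 1983: (p + p//4 - p//100 + p//400) mod 7 = (1983 + 495 - 19 + 4) mod 7 = 2463 mod 7 = 6 -> Sunday (Mon=0 ... Sun=6)
Day of year: 143; offset = 142
Weekday index = (6 + 142) mod 7 = 1 -> Tuesday
Weekend days: Saturday, Sunday

No


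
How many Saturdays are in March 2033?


March 2033 has 31 days
Anchor: Jan 1, 2033. With p = 2033 - 1 = 2032: (p + p//4 - p//100 + p//400) mod 7 = (2032 + 508 - 20 + 5) mod 7 = 2525 mod 7 = 5 -> Saturday (Mon=0 ... Sun=6)
Days before March (Jan-Feb): 59; March 1 index = (5 + 59) mod 7 = 1 -> Tuesday
First Saturday is March 5
Saturdays: 5, 12, 19, 26

4 Saturdays


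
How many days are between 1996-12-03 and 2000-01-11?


From 1996-12-03 to 2000-01-11
1996-12-03: days before December = 31 + 29 + 31 + 30 + 31 + 30 + 31 + 31 + 30 + 31 + 30 = 335 (1996 is a leap year); day of year = 335 + 3 = 338
2000-01-11: day of year = 11
Rest of 1996: 366 - 338 = 28
Full years 1997 (365), 1998 (365), 1999 (365): 1095
Total = 28 + 1095 + 11 = 1134

1134 days


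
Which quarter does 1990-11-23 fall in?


Month: November (month 11)
Q1: Jan-Mar, Q2: Apr-Jun, Q3: Jul-Sep, Q4: Oct-Dec

Q4


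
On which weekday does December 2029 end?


December 2029 has 31 days
Anchor: Jan 1, 2029. With p = 2029 - 1 = 2028: (p + p//4 - p//100 + p//400) mod 7 = (2028 + 507 - 20 + 5) mod 7 = 2520 mod 7 = 0 -> Monday (Mon=0 ... Sun=6)
Days before December (Jan-Nov): 334; December 1 index = (0 + 334) mod 7 = 5 -> Saturday
Last day offset: 31 - 1 = 30 days
Weekday index = (5 + 30) mod 7 = 0

Monday, December 31


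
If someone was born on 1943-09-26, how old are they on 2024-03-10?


Birth: 1943-09-26
Reference: 2024-03-10
Year difference: 2024 - 1943 = 81
Birthday not yet reached in 2024, subtract 1

80 years old


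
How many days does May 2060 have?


May 2060

31 days


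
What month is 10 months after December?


December is month 12
12 + 10 = 22; wrap: 22 - 12 = 10

October


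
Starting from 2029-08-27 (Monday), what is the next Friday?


Current: Monday
Target: Friday
Days ahead: 4

Next Friday: 2029-08-31


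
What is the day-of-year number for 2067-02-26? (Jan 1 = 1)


Date: February 26, 2067
Days in months 1 through 1: 31
Plus 26 days in February

Day of year: 57


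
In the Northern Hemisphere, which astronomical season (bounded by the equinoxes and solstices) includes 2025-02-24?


Date: February 24
Astronomical Winter (approx.; exact equinox/solstice day varies by year): December 21 to March 19
February 24 falls within the Winter window

Winter


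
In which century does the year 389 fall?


Century = (year - 1) // 100 + 1
= (389 - 1) // 100 + 1
= 388 // 100 + 1
= 3 + 1

4th century


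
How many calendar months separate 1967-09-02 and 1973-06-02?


From September 1967 to June 1973
6 years * 12 = 72 months, minus 3 months = 69

69 months


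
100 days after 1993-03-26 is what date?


Start: 1993-03-26, add 100 days
March 1993 has 31 days: 31 - 26 = 5 days to March 31 -> 95 left
April 1993 has 30 days -> 65 left
May 1993 has 31 days -> 34 left
June 1993 has 30 days -> 4 left
July 1993: 4 <= 31 -> lands on July 4

Result: 1993-07-04


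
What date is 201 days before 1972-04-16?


Start: 1972-04-16, subtract 201 days
Back 16 days from April 16 reaches March 31, 1972 -> 185 left
March 1972 has 31 days -> back to February 29, 1972 -> 154 left
February 1972 has 29 days -> back to January 31, 1972 -> 125 left
January 1972 has 31 days -> back to December 31, 1971 -> 94 left
December 1971 has 31 days -> back to November 30, 1971 -> 63 left
November 1971 has 30 days -> back to October 31, 1971 -> 33 left
October 1971 has 31 days -> back to September 30, 1971 -> 2 left
September 1971: 30 - 2 = 28 -> lands on September 28

Result: 1971-09-28


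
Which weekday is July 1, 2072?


Target: July 1, 2072
Anchor: Jan 1, 2072. With p = 2072 - 1 = 2071: (p + p//4 - p//100 + p//400) mod 7 = (2071 + 517 - 20 + 5) mod 7 = 2573 mod 7 = 4 -> Friday (Mon=0 ... Sun=6)
Days before July (Jan-Jun): 182 days
Weekday index = (4 + 182) mod 7 = 4

Friday


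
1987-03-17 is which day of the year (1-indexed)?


Date: March 17, 1987
Days in months 1 through 2: 59
Plus 17 days in March

Day of year: 76


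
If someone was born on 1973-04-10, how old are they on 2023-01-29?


Birth: 1973-04-10
Reference: 2023-01-29
Year difference: 2023 - 1973 = 50
Birthday not yet reached in 2023, subtract 1

49 years old


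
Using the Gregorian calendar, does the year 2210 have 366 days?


Gregorian leap year rule: divisible by 4, but not by 100, unless also by 400.
2210 is not divisible by 4 -> not a leap year

No


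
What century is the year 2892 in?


Century = (year - 1) // 100 + 1
= (2892 - 1) // 100 + 1
= 2891 // 100 + 1
= 28 + 1

29th century


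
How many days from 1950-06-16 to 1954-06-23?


From 1950-06-16 to 1954-06-23
1950-06-16: days before June = 31 + 28 + 31 + 30 + 31 = 151 (1950 is not a leap year); day of year = 151 + 16 = 167
1954-06-23: days before June = 31 + 28 + 31 + 30 + 31 = 151 (1954 is not a leap year); day of year = 151 + 23 = 174
Rest of 1950: 365 - 167 = 198
Full years 1951 (365), 1952 (366), 1953 (365): 1096
Total = 198 + 1096 + 174 = 1468

1468 days


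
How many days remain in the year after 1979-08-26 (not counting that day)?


Day of year: 238 of 365
Remaining = 365 - 238

127 days


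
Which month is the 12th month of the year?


Month 12 of 12

December


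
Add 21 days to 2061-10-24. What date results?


Start: 2061-10-24, add 21 days
October 2061 has 31 days: 31 - 24 = 7 days to October 31 -> 14 left
November 2061: 14 <= 30 -> lands on November 14

Result: 2061-11-14


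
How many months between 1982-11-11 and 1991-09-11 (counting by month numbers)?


From November 1982 to September 1991
9 years * 12 = 108 months, minus 2 months = 106

106 months


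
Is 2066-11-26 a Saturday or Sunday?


Anchor: Jan 1, 2066. With p = 2066 - 1 = 2065: (p + p//4 - p//100 + p//400) mod 7 = (2065 + 516 - 20 + 5) mod 7 = 2566 mod 7 = 4 -> Friday (Mon=0 ... Sun=6)
Day of year: 330; offset = 329
Weekday index = (4 + 329) mod 7 = 4 -> Friday
Weekend days: Saturday, Sunday

No


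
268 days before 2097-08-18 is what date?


Start: 2097-08-18, subtract 268 days
Back 18 days from August 18 reaches July 31, 2097 -> 250 left
July 2097 has 31 days -> back to June 30, 2097 -> 219 left
June 2097 has 30 days -> back to May 31, 2097 -> 189 left
May 2097 has 31 days -> back to April 30, 2097 -> 158 left
April 2097 has 30 days -> back to March 31, 2097 -> 128 left
March 2097 has 31 days -> back to February 28, 2097 -> 97 left
February 2097 has 28 days -> back to January 31, 2097 -> 69 left
January 2097 has 31 days -> back to December 31, 2096 -> 38 left
December 2096 has 31 days -> back to November 30, 2096 -> 7 left
November 2096: 30 - 7 = 23 -> lands on November 23

Result: 2096-11-23


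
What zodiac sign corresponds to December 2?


Date: December 2
Conventional tropical zodiac dates: Sagittarius from November 22 onward; Capricorn starts December 22
December 2 falls within the Sagittarius range

Sagittarius


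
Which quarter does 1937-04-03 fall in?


Month: April (month 4)
Q1: Jan-Mar, Q2: Apr-Jun, Q3: Jul-Sep, Q4: Oct-Dec

Q2


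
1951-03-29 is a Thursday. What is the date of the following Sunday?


Current: Thursday
Target: Sunday
Days ahead: 3

Next Sunday: 1951-04-01


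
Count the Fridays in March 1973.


March 1973 has 31 days
Anchor: Jan 1, 1973. With p = 1973 - 1 = 1972: (p + p//4 - p//100 + p//400) mod 7 = (1972 + 493 - 19 + 4) mod 7 = 2450 mod 7 = 0 -> Monday (Mon=0 ... Sun=6)
Days before March (Jan-Feb): 59; March 1 index = (0 + 59) mod 7 = 3 -> Thursday
First Friday is March 2
Fridays: 2, 9, 16, 23, 30

5 Fridays


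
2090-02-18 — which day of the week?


Date: February 18, 2090
Anchor: Jan 1, 2090. With p = 2090 - 1 = 2089: (p + p//4 - p//100 + p//400) mod 7 = (2089 + 522 - 20 + 5) mod 7 = 2596 mod 7 = 6 -> Sunday (Mon=0 ... Sun=6)
Days before February (Jan): 31; offset = 31 + 18 - 1 = 48
Weekday index = (6 + 48) mod 7 = 5

Day of the week: Saturday


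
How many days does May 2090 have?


May 2090

31 days


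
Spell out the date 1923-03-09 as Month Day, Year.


ISO 1923-03-09 parses as year=1923, month=03, day=09
Month 3 -> March

March 9, 1923


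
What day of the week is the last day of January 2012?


January 2012 has 31 days
Anchor: Jan 1, 2012. With p = 2012 - 1 = 2011: (p + p//4 - p//100 + p//400) mod 7 = (2011 + 502 - 20 + 5) mod 7 = 2498 mod 7 = 6 -> Sunday (Mon=0 ... Sun=6)
January 1 is the anchor itself -> Sunday
Last day offset: 31 - 1 = 30 days
Weekday index = (6 + 30) mod 7 = 1

Tuesday, January 31


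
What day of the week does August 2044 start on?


Target: August 1, 2044
Anchor: Jan 1, 2044. With p = 2044 - 1 = 2043: (p + p//4 - p//100 + p//400) mod 7 = (2043 + 510 - 20 + 5) mod 7 = 2538 mod 7 = 4 -> Friday (Mon=0 ... Sun=6)
Days before August (Jan-Jul): 213 days
Weekday index = (4 + 213) mod 7 = 0

Monday


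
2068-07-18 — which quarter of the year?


Month: July (month 7)
Q1: Jan-Mar, Q2: Apr-Jun, Q3: Jul-Sep, Q4: Oct-Dec

Q3


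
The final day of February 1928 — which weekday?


February 1928 has 29 days
Anchor: Jan 1, 1928. With p = 1928 - 1 = 1927: (p + p//4 - p//100 + p//400) mod 7 = (1927 + 481 - 19 + 4) mod 7 = 2393 mod 7 = 6 -> Sunday (Mon=0 ... Sun=6)
Days before February (Jan): 31; February 1 index = (6 + 31) mod 7 = 2 -> Wednesday
Last day offset: 29 - 1 = 28 days
Weekday index = (2 + 28) mod 7 = 2

Wednesday, February 29


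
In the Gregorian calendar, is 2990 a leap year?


Gregorian leap year rule: divisible by 4, but not by 100, unless also by 400.
2990 is not divisible by 4 -> not a leap year

No


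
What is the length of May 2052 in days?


May 2052

31 days


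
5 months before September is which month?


September is month 9
9 - 5 = 4

April


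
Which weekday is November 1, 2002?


Target: November 1, 2002
Anchor: Jan 1, 2002. With p = 2002 - 1 = 2001: (p + p//4 - p//100 + p//400) mod 7 = (2001 + 500 - 20 + 5) mod 7 = 2486 mod 7 = 1 -> Tuesday (Mon=0 ... Sun=6)
Days before November (Jan-Oct): 304 days
Weekday index = (1 + 304) mod 7 = 4

Friday


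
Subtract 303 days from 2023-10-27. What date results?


Start: 2023-10-27, subtract 303 days
Back 27 days from October 27 reaches September 30, 2023 -> 276 left
September 2023 has 30 days -> back to August 31, 2023 -> 246 left
August 2023 has 31 days -> back to July 31, 2023 -> 215 left
July 2023 has 31 days -> back to June 30, 2023 -> 184 left
June 2023 has 30 days -> back to May 31, 2023 -> 154 left
May 2023 has 31 days -> back to April 30, 2023 -> 123 left
April 2023 has 30 days -> back to March 31, 2023 -> 93 left
March 2023 has 31 days -> back to February 28, 2023 -> 62 left
February 2023 has 28 days -> back to January 31, 2023 -> 34 left
January 2023 has 31 days -> back to December 31, 2022 -> 3 left
December 2022: 31 - 3 = 28 -> lands on December 28

Result: 2022-12-28


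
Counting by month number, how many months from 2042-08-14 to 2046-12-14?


From August 2042 to December 2046
4 years * 12 = 48 months, plus 4 months = 52

52 months


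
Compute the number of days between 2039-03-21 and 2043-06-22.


From 2039-03-21 to 2043-06-22
2039-03-21: days before March = 31 + 28 = 59 (2039 is not a leap year); day of year = 59 + 21 = 80
2043-06-22: days before June = 31 + 28 + 31 + 30 + 31 = 151 (2043 is not a leap year); day of year = 151 + 22 = 173
Rest of 2039: 365 - 80 = 285
Full years 2040 (366), 2041 (365), 2042 (365): 1096
Total = 285 + 1096 + 173 = 1554

1554 days


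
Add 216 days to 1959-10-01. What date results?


Start: 1959-10-01, add 216 days
October 1959 has 31 days: 31 - 1 = 30 days to October 31 -> 186 left
November 1959 has 30 days -> 156 left
December 1959 has 31 days -> 125 left
January 1960 has 31 days -> 94 left
February 1960 has 29 days -> 65 left
March 1960 has 31 days -> 34 left
April 1960 has 30 days -> 4 left
May 1960: 4 <= 31 -> lands on May 4

Result: 1960-05-04


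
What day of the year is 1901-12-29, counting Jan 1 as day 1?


Date: December 29, 1901
Days in months 1 through 11: 334
Plus 29 days in December

Day of year: 363


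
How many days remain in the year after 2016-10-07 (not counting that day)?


Day of year: 281 of 366
Remaining = 366 - 281

85 days


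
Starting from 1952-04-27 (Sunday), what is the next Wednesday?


Current: Sunday
Target: Wednesday
Days ahead: 3

Next Wednesday: 1952-04-30


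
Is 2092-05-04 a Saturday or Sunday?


Anchor: Jan 1, 2092. With p = 2092 - 1 = 2091: (p + p//4 - p//100 + p//400) mod 7 = (2091 + 522 - 20 + 5) mod 7 = 2598 mod 7 = 1 -> Tuesday (Mon=0 ... Sun=6)
Day of year: 125; offset = 124
Weekday index = (1 + 124) mod 7 = 6 -> Sunday
Weekend days: Saturday, Sunday

Yes


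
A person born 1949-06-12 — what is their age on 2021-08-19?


Birth: 1949-06-12
Reference: 2021-08-19
Year difference: 2021 - 1949 = 72

72 years old


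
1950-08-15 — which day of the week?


Date: August 15, 1950
Anchor: Jan 1, 1950. With p = 1950 - 1 = 1949: (p + p//4 - p//100 + p//400) mod 7 = (1949 + 487 - 19 + 4) mod 7 = 2421 mod 7 = 6 -> Sunday (Mon=0 ... Sun=6)
Days before August (Jan-Jul): 212; offset = 212 + 15 - 1 = 226
Weekday index = (6 + 226) mod 7 = 1

Day of the week: Tuesday


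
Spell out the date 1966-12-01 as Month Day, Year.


ISO 1966-12-01 parses as year=1966, month=12, day=01
Month 12 -> December

December 1, 1966


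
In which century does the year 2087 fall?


Century = (year - 1) // 100 + 1
= (2087 - 1) // 100 + 1
= 2086 // 100 + 1
= 20 + 1

21st century


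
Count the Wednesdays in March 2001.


March 2001 has 31 days
Anchor: Jan 1, 2001. With p = 2001 - 1 = 2000: (p + p//4 - p//100 + p//400) mod 7 = (2000 + 500 - 20 + 5) mod 7 = 2485 mod 7 = 0 -> Monday (Mon=0 ... Sun=6)
Days before March (Jan-Feb): 59; March 1 index = (0 + 59) mod 7 = 3 -> Thursday
First Wednesday is March 7
Wednesdays: 7, 14, 21, 28

4 Wednesdays
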